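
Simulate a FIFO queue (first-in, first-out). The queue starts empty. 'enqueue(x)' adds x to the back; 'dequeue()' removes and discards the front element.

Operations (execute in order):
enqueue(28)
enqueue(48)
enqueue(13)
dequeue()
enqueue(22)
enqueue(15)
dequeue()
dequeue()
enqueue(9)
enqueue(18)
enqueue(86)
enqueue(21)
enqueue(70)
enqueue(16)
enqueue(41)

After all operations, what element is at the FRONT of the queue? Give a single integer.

enqueue(28): queue = [28]
enqueue(48): queue = [28, 48]
enqueue(13): queue = [28, 48, 13]
dequeue(): queue = [48, 13]
enqueue(22): queue = [48, 13, 22]
enqueue(15): queue = [48, 13, 22, 15]
dequeue(): queue = [13, 22, 15]
dequeue(): queue = [22, 15]
enqueue(9): queue = [22, 15, 9]
enqueue(18): queue = [22, 15, 9, 18]
enqueue(86): queue = [22, 15, 9, 18, 86]
enqueue(21): queue = [22, 15, 9, 18, 86, 21]
enqueue(70): queue = [22, 15, 9, 18, 86, 21, 70]
enqueue(16): queue = [22, 15, 9, 18, 86, 21, 70, 16]
enqueue(41): queue = [22, 15, 9, 18, 86, 21, 70, 16, 41]

Answer: 22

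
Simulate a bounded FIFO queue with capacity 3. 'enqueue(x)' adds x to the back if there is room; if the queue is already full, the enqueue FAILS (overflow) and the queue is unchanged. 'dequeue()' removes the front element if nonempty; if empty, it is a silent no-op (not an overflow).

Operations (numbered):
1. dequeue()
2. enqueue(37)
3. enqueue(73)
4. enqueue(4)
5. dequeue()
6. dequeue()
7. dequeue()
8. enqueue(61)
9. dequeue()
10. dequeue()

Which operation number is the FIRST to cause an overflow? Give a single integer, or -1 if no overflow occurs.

1. dequeue(): empty, no-op, size=0
2. enqueue(37): size=1
3. enqueue(73): size=2
4. enqueue(4): size=3
5. dequeue(): size=2
6. dequeue(): size=1
7. dequeue(): size=0
8. enqueue(61): size=1
9. dequeue(): size=0
10. dequeue(): empty, no-op, size=0

Answer: -1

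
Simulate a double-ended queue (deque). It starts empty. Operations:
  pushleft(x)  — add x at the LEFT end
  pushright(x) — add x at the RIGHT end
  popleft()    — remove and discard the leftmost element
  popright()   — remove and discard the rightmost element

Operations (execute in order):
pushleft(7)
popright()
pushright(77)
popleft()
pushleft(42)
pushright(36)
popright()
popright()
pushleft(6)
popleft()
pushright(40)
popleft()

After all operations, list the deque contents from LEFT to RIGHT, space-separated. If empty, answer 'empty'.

pushleft(7): [7]
popright(): []
pushright(77): [77]
popleft(): []
pushleft(42): [42]
pushright(36): [42, 36]
popright(): [42]
popright(): []
pushleft(6): [6]
popleft(): []
pushright(40): [40]
popleft(): []

Answer: empty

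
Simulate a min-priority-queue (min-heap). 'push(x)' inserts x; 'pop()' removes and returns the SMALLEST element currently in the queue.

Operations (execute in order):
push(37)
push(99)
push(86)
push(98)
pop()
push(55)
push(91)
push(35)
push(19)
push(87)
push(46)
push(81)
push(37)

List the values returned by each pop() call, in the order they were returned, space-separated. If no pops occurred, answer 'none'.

Answer: 37

Derivation:
push(37): heap contents = [37]
push(99): heap contents = [37, 99]
push(86): heap contents = [37, 86, 99]
push(98): heap contents = [37, 86, 98, 99]
pop() → 37: heap contents = [86, 98, 99]
push(55): heap contents = [55, 86, 98, 99]
push(91): heap contents = [55, 86, 91, 98, 99]
push(35): heap contents = [35, 55, 86, 91, 98, 99]
push(19): heap contents = [19, 35, 55, 86, 91, 98, 99]
push(87): heap contents = [19, 35, 55, 86, 87, 91, 98, 99]
push(46): heap contents = [19, 35, 46, 55, 86, 87, 91, 98, 99]
push(81): heap contents = [19, 35, 46, 55, 81, 86, 87, 91, 98, 99]
push(37): heap contents = [19, 35, 37, 46, 55, 81, 86, 87, 91, 98, 99]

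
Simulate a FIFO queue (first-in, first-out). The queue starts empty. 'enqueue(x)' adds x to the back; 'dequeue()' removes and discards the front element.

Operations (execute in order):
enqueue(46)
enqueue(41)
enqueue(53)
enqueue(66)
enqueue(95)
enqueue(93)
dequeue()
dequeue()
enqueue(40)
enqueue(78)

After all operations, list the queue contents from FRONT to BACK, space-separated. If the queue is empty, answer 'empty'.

enqueue(46): [46]
enqueue(41): [46, 41]
enqueue(53): [46, 41, 53]
enqueue(66): [46, 41, 53, 66]
enqueue(95): [46, 41, 53, 66, 95]
enqueue(93): [46, 41, 53, 66, 95, 93]
dequeue(): [41, 53, 66, 95, 93]
dequeue(): [53, 66, 95, 93]
enqueue(40): [53, 66, 95, 93, 40]
enqueue(78): [53, 66, 95, 93, 40, 78]

Answer: 53 66 95 93 40 78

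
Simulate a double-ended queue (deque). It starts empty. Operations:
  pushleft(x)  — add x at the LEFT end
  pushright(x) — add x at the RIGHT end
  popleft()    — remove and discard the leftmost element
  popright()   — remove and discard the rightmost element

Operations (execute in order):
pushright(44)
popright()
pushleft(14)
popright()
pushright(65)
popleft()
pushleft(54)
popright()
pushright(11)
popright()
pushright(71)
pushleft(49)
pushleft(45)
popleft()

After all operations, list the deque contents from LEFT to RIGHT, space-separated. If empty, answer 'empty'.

pushright(44): [44]
popright(): []
pushleft(14): [14]
popright(): []
pushright(65): [65]
popleft(): []
pushleft(54): [54]
popright(): []
pushright(11): [11]
popright(): []
pushright(71): [71]
pushleft(49): [49, 71]
pushleft(45): [45, 49, 71]
popleft(): [49, 71]

Answer: 49 71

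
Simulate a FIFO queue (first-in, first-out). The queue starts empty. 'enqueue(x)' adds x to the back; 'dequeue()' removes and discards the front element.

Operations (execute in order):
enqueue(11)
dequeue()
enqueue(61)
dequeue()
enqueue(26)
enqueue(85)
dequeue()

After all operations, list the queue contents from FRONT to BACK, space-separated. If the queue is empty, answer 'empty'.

enqueue(11): [11]
dequeue(): []
enqueue(61): [61]
dequeue(): []
enqueue(26): [26]
enqueue(85): [26, 85]
dequeue(): [85]

Answer: 85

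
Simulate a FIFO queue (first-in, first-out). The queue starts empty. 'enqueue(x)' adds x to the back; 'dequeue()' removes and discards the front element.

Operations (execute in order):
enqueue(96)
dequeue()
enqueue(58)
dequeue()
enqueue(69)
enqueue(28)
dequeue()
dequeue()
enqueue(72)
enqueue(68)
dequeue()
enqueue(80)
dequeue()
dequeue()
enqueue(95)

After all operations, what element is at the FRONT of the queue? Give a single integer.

Answer: 95

Derivation:
enqueue(96): queue = [96]
dequeue(): queue = []
enqueue(58): queue = [58]
dequeue(): queue = []
enqueue(69): queue = [69]
enqueue(28): queue = [69, 28]
dequeue(): queue = [28]
dequeue(): queue = []
enqueue(72): queue = [72]
enqueue(68): queue = [72, 68]
dequeue(): queue = [68]
enqueue(80): queue = [68, 80]
dequeue(): queue = [80]
dequeue(): queue = []
enqueue(95): queue = [95]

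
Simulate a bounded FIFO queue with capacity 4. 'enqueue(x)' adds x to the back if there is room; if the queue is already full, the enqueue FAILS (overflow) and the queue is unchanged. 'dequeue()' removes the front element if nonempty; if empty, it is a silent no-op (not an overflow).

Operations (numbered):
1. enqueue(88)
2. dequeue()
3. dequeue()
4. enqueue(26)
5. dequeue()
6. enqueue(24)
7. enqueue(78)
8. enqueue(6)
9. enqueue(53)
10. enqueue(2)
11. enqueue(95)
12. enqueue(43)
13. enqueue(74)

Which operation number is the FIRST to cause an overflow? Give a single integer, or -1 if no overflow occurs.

1. enqueue(88): size=1
2. dequeue(): size=0
3. dequeue(): empty, no-op, size=0
4. enqueue(26): size=1
5. dequeue(): size=0
6. enqueue(24): size=1
7. enqueue(78): size=2
8. enqueue(6): size=3
9. enqueue(53): size=4
10. enqueue(2): size=4=cap → OVERFLOW (fail)
11. enqueue(95): size=4=cap → OVERFLOW (fail)
12. enqueue(43): size=4=cap → OVERFLOW (fail)
13. enqueue(74): size=4=cap → OVERFLOW (fail)

Answer: 10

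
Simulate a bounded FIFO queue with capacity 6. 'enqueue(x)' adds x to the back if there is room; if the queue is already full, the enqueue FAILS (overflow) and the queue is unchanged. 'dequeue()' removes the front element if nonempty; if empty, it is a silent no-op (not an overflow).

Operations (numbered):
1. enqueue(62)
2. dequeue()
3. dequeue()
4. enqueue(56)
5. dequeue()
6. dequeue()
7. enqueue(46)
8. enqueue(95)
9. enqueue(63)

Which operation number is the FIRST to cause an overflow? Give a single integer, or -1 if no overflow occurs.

1. enqueue(62): size=1
2. dequeue(): size=0
3. dequeue(): empty, no-op, size=0
4. enqueue(56): size=1
5. dequeue(): size=0
6. dequeue(): empty, no-op, size=0
7. enqueue(46): size=1
8. enqueue(95): size=2
9. enqueue(63): size=3

Answer: -1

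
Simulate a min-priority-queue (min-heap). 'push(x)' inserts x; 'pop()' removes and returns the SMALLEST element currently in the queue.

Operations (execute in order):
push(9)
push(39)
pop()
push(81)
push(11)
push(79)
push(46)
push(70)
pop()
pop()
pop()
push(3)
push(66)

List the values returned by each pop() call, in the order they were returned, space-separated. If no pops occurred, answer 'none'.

Answer: 9 11 39 46

Derivation:
push(9): heap contents = [9]
push(39): heap contents = [9, 39]
pop() → 9: heap contents = [39]
push(81): heap contents = [39, 81]
push(11): heap contents = [11, 39, 81]
push(79): heap contents = [11, 39, 79, 81]
push(46): heap contents = [11, 39, 46, 79, 81]
push(70): heap contents = [11, 39, 46, 70, 79, 81]
pop() → 11: heap contents = [39, 46, 70, 79, 81]
pop() → 39: heap contents = [46, 70, 79, 81]
pop() → 46: heap contents = [70, 79, 81]
push(3): heap contents = [3, 70, 79, 81]
push(66): heap contents = [3, 66, 70, 79, 81]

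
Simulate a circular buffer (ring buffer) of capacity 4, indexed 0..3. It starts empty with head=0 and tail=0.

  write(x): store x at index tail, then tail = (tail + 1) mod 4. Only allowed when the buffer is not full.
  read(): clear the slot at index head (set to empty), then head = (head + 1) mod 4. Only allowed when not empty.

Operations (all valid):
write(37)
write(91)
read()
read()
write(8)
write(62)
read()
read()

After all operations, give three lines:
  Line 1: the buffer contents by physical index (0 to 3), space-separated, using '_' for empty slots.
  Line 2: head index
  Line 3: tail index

Answer: _ _ _ _
0
0

Derivation:
write(37): buf=[37 _ _ _], head=0, tail=1, size=1
write(91): buf=[37 91 _ _], head=0, tail=2, size=2
read(): buf=[_ 91 _ _], head=1, tail=2, size=1
read(): buf=[_ _ _ _], head=2, tail=2, size=0
write(8): buf=[_ _ 8 _], head=2, tail=3, size=1
write(62): buf=[_ _ 8 62], head=2, tail=0, size=2
read(): buf=[_ _ _ 62], head=3, tail=0, size=1
read(): buf=[_ _ _ _], head=0, tail=0, size=0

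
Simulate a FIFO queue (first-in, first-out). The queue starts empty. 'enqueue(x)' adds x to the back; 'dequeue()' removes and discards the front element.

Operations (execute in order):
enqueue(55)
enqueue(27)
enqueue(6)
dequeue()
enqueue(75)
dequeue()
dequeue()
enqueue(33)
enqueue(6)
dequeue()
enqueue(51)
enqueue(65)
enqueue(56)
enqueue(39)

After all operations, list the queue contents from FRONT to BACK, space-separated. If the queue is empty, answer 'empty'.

Answer: 33 6 51 65 56 39

Derivation:
enqueue(55): [55]
enqueue(27): [55, 27]
enqueue(6): [55, 27, 6]
dequeue(): [27, 6]
enqueue(75): [27, 6, 75]
dequeue(): [6, 75]
dequeue(): [75]
enqueue(33): [75, 33]
enqueue(6): [75, 33, 6]
dequeue(): [33, 6]
enqueue(51): [33, 6, 51]
enqueue(65): [33, 6, 51, 65]
enqueue(56): [33, 6, 51, 65, 56]
enqueue(39): [33, 6, 51, 65, 56, 39]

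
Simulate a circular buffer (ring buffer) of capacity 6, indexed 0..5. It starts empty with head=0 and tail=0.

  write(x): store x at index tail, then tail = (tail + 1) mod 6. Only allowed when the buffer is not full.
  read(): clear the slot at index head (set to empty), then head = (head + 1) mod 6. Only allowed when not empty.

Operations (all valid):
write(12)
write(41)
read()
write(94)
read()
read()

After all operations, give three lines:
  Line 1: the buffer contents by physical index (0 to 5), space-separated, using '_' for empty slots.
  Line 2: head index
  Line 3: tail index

Answer: _ _ _ _ _ _
3
3

Derivation:
write(12): buf=[12 _ _ _ _ _], head=0, tail=1, size=1
write(41): buf=[12 41 _ _ _ _], head=0, tail=2, size=2
read(): buf=[_ 41 _ _ _ _], head=1, tail=2, size=1
write(94): buf=[_ 41 94 _ _ _], head=1, tail=3, size=2
read(): buf=[_ _ 94 _ _ _], head=2, tail=3, size=1
read(): buf=[_ _ _ _ _ _], head=3, tail=3, size=0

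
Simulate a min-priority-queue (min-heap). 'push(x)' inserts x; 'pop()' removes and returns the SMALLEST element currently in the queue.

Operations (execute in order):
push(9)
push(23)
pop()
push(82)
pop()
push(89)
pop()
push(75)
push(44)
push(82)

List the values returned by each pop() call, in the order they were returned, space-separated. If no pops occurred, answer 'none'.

Answer: 9 23 82

Derivation:
push(9): heap contents = [9]
push(23): heap contents = [9, 23]
pop() → 9: heap contents = [23]
push(82): heap contents = [23, 82]
pop() → 23: heap contents = [82]
push(89): heap contents = [82, 89]
pop() → 82: heap contents = [89]
push(75): heap contents = [75, 89]
push(44): heap contents = [44, 75, 89]
push(82): heap contents = [44, 75, 82, 89]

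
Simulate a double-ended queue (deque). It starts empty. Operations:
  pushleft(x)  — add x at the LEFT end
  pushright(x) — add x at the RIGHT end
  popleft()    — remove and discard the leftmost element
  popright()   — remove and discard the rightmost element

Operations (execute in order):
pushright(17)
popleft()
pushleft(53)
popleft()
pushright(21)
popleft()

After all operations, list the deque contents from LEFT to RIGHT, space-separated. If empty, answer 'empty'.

pushright(17): [17]
popleft(): []
pushleft(53): [53]
popleft(): []
pushright(21): [21]
popleft(): []

Answer: empty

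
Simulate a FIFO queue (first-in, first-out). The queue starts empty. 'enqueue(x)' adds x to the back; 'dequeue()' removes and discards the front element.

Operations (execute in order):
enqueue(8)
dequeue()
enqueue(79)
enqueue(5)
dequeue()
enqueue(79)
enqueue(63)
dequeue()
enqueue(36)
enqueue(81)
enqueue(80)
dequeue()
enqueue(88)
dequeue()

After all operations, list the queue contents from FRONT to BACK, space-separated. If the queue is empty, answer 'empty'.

Answer: 36 81 80 88

Derivation:
enqueue(8): [8]
dequeue(): []
enqueue(79): [79]
enqueue(5): [79, 5]
dequeue(): [5]
enqueue(79): [5, 79]
enqueue(63): [5, 79, 63]
dequeue(): [79, 63]
enqueue(36): [79, 63, 36]
enqueue(81): [79, 63, 36, 81]
enqueue(80): [79, 63, 36, 81, 80]
dequeue(): [63, 36, 81, 80]
enqueue(88): [63, 36, 81, 80, 88]
dequeue(): [36, 81, 80, 88]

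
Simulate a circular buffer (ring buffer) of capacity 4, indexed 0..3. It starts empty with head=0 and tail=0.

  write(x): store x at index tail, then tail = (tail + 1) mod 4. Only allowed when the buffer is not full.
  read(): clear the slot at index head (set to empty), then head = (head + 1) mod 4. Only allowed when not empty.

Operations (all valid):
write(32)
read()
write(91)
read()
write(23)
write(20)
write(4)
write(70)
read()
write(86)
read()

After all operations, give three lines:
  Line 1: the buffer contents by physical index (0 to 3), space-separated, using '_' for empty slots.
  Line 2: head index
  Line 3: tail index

Answer: 4 70 86 _
0
3

Derivation:
write(32): buf=[32 _ _ _], head=0, tail=1, size=1
read(): buf=[_ _ _ _], head=1, tail=1, size=0
write(91): buf=[_ 91 _ _], head=1, tail=2, size=1
read(): buf=[_ _ _ _], head=2, tail=2, size=0
write(23): buf=[_ _ 23 _], head=2, tail=3, size=1
write(20): buf=[_ _ 23 20], head=2, tail=0, size=2
write(4): buf=[4 _ 23 20], head=2, tail=1, size=3
write(70): buf=[4 70 23 20], head=2, tail=2, size=4
read(): buf=[4 70 _ 20], head=3, tail=2, size=3
write(86): buf=[4 70 86 20], head=3, tail=3, size=4
read(): buf=[4 70 86 _], head=0, tail=3, size=3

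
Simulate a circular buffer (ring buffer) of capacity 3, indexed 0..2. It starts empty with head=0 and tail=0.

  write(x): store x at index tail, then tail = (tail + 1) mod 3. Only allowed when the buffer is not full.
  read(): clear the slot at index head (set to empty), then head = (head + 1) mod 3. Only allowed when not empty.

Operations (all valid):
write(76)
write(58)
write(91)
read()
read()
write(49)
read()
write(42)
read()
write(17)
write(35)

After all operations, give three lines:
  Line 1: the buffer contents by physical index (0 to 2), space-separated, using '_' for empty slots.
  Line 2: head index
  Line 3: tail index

write(76): buf=[76 _ _], head=0, tail=1, size=1
write(58): buf=[76 58 _], head=0, tail=2, size=2
write(91): buf=[76 58 91], head=0, tail=0, size=3
read(): buf=[_ 58 91], head=1, tail=0, size=2
read(): buf=[_ _ 91], head=2, tail=0, size=1
write(49): buf=[49 _ 91], head=2, tail=1, size=2
read(): buf=[49 _ _], head=0, tail=1, size=1
write(42): buf=[49 42 _], head=0, tail=2, size=2
read(): buf=[_ 42 _], head=1, tail=2, size=1
write(17): buf=[_ 42 17], head=1, tail=0, size=2
write(35): buf=[35 42 17], head=1, tail=1, size=3

Answer: 35 42 17
1
1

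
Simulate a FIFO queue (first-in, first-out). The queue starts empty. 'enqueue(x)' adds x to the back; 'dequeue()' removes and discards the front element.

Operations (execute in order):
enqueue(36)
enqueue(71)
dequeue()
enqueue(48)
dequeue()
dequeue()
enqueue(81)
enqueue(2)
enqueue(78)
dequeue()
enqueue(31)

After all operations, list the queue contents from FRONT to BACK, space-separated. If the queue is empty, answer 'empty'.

enqueue(36): [36]
enqueue(71): [36, 71]
dequeue(): [71]
enqueue(48): [71, 48]
dequeue(): [48]
dequeue(): []
enqueue(81): [81]
enqueue(2): [81, 2]
enqueue(78): [81, 2, 78]
dequeue(): [2, 78]
enqueue(31): [2, 78, 31]

Answer: 2 78 31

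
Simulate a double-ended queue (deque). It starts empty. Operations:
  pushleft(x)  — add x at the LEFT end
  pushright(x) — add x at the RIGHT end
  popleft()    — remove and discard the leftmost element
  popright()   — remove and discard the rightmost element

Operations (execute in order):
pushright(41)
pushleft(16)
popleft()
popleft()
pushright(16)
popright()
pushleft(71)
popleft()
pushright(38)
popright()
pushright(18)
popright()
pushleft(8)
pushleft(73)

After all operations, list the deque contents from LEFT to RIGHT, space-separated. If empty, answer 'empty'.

Answer: 73 8

Derivation:
pushright(41): [41]
pushleft(16): [16, 41]
popleft(): [41]
popleft(): []
pushright(16): [16]
popright(): []
pushleft(71): [71]
popleft(): []
pushright(38): [38]
popright(): []
pushright(18): [18]
popright(): []
pushleft(8): [8]
pushleft(73): [73, 8]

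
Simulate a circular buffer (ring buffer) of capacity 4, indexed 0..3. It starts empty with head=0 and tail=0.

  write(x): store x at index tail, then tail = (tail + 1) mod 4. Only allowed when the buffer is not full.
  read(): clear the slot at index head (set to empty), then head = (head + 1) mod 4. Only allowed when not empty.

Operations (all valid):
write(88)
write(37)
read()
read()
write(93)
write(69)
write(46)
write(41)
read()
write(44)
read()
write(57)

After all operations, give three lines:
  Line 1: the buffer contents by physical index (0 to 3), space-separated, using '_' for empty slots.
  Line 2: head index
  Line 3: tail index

Answer: 46 41 44 57
0
0

Derivation:
write(88): buf=[88 _ _ _], head=0, tail=1, size=1
write(37): buf=[88 37 _ _], head=0, tail=2, size=2
read(): buf=[_ 37 _ _], head=1, tail=2, size=1
read(): buf=[_ _ _ _], head=2, tail=2, size=0
write(93): buf=[_ _ 93 _], head=2, tail=3, size=1
write(69): buf=[_ _ 93 69], head=2, tail=0, size=2
write(46): buf=[46 _ 93 69], head=2, tail=1, size=3
write(41): buf=[46 41 93 69], head=2, tail=2, size=4
read(): buf=[46 41 _ 69], head=3, tail=2, size=3
write(44): buf=[46 41 44 69], head=3, tail=3, size=4
read(): buf=[46 41 44 _], head=0, tail=3, size=3
write(57): buf=[46 41 44 57], head=0, tail=0, size=4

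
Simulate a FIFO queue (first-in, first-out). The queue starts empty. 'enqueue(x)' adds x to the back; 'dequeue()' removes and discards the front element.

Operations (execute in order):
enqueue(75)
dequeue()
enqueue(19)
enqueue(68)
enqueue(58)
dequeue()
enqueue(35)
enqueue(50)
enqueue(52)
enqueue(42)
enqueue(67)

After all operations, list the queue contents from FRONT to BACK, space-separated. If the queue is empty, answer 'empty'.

Answer: 68 58 35 50 52 42 67

Derivation:
enqueue(75): [75]
dequeue(): []
enqueue(19): [19]
enqueue(68): [19, 68]
enqueue(58): [19, 68, 58]
dequeue(): [68, 58]
enqueue(35): [68, 58, 35]
enqueue(50): [68, 58, 35, 50]
enqueue(52): [68, 58, 35, 50, 52]
enqueue(42): [68, 58, 35, 50, 52, 42]
enqueue(67): [68, 58, 35, 50, 52, 42, 67]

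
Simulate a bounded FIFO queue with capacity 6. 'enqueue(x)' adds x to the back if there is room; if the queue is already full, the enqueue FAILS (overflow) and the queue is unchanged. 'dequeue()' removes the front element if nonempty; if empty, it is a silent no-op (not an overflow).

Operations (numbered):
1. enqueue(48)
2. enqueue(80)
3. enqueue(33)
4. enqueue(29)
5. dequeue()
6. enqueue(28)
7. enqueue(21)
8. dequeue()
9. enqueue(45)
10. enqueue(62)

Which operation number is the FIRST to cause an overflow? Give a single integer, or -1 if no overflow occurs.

Answer: -1

Derivation:
1. enqueue(48): size=1
2. enqueue(80): size=2
3. enqueue(33): size=3
4. enqueue(29): size=4
5. dequeue(): size=3
6. enqueue(28): size=4
7. enqueue(21): size=5
8. dequeue(): size=4
9. enqueue(45): size=5
10. enqueue(62): size=6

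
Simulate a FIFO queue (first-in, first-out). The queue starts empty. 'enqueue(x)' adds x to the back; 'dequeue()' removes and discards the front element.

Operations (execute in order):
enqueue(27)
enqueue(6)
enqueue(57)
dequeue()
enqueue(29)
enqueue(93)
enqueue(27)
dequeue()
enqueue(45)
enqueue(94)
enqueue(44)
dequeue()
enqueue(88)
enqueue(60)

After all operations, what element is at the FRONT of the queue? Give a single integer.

Answer: 29

Derivation:
enqueue(27): queue = [27]
enqueue(6): queue = [27, 6]
enqueue(57): queue = [27, 6, 57]
dequeue(): queue = [6, 57]
enqueue(29): queue = [6, 57, 29]
enqueue(93): queue = [6, 57, 29, 93]
enqueue(27): queue = [6, 57, 29, 93, 27]
dequeue(): queue = [57, 29, 93, 27]
enqueue(45): queue = [57, 29, 93, 27, 45]
enqueue(94): queue = [57, 29, 93, 27, 45, 94]
enqueue(44): queue = [57, 29, 93, 27, 45, 94, 44]
dequeue(): queue = [29, 93, 27, 45, 94, 44]
enqueue(88): queue = [29, 93, 27, 45, 94, 44, 88]
enqueue(60): queue = [29, 93, 27, 45, 94, 44, 88, 60]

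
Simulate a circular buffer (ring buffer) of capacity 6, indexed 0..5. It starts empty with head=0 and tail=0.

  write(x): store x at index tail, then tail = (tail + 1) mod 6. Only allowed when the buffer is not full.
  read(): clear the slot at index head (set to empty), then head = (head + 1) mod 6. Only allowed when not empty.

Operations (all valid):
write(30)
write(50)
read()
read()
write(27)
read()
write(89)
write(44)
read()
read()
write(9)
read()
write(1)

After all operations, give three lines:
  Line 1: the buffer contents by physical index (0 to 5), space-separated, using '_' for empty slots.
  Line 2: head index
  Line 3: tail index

Answer: 1 _ _ _ _ _
0
1

Derivation:
write(30): buf=[30 _ _ _ _ _], head=0, tail=1, size=1
write(50): buf=[30 50 _ _ _ _], head=0, tail=2, size=2
read(): buf=[_ 50 _ _ _ _], head=1, tail=2, size=1
read(): buf=[_ _ _ _ _ _], head=2, tail=2, size=0
write(27): buf=[_ _ 27 _ _ _], head=2, tail=3, size=1
read(): buf=[_ _ _ _ _ _], head=3, tail=3, size=0
write(89): buf=[_ _ _ 89 _ _], head=3, tail=4, size=1
write(44): buf=[_ _ _ 89 44 _], head=3, tail=5, size=2
read(): buf=[_ _ _ _ 44 _], head=4, tail=5, size=1
read(): buf=[_ _ _ _ _ _], head=5, tail=5, size=0
write(9): buf=[_ _ _ _ _ 9], head=5, tail=0, size=1
read(): buf=[_ _ _ _ _ _], head=0, tail=0, size=0
write(1): buf=[1 _ _ _ _ _], head=0, tail=1, size=1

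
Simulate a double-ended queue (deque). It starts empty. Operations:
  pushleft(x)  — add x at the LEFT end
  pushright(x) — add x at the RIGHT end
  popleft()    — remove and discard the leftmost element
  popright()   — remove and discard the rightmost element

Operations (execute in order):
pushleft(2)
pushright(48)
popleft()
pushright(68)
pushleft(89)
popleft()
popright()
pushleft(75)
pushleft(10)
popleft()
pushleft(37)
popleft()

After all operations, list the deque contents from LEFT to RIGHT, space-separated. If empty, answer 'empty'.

pushleft(2): [2]
pushright(48): [2, 48]
popleft(): [48]
pushright(68): [48, 68]
pushleft(89): [89, 48, 68]
popleft(): [48, 68]
popright(): [48]
pushleft(75): [75, 48]
pushleft(10): [10, 75, 48]
popleft(): [75, 48]
pushleft(37): [37, 75, 48]
popleft(): [75, 48]

Answer: 75 48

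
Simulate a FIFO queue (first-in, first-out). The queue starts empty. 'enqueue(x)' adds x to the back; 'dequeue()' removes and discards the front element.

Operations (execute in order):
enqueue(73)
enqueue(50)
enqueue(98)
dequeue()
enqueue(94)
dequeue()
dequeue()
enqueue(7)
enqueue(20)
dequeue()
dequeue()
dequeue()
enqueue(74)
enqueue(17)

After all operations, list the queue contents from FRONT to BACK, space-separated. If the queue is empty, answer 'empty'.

Answer: 74 17

Derivation:
enqueue(73): [73]
enqueue(50): [73, 50]
enqueue(98): [73, 50, 98]
dequeue(): [50, 98]
enqueue(94): [50, 98, 94]
dequeue(): [98, 94]
dequeue(): [94]
enqueue(7): [94, 7]
enqueue(20): [94, 7, 20]
dequeue(): [7, 20]
dequeue(): [20]
dequeue(): []
enqueue(74): [74]
enqueue(17): [74, 17]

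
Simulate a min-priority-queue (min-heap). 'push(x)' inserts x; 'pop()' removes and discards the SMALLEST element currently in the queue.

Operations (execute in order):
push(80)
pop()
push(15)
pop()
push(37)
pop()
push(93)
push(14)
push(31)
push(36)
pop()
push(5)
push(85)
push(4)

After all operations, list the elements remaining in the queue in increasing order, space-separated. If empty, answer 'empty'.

Answer: 4 5 31 36 85 93

Derivation:
push(80): heap contents = [80]
pop() → 80: heap contents = []
push(15): heap contents = [15]
pop() → 15: heap contents = []
push(37): heap contents = [37]
pop() → 37: heap contents = []
push(93): heap contents = [93]
push(14): heap contents = [14, 93]
push(31): heap contents = [14, 31, 93]
push(36): heap contents = [14, 31, 36, 93]
pop() → 14: heap contents = [31, 36, 93]
push(5): heap contents = [5, 31, 36, 93]
push(85): heap contents = [5, 31, 36, 85, 93]
push(4): heap contents = [4, 5, 31, 36, 85, 93]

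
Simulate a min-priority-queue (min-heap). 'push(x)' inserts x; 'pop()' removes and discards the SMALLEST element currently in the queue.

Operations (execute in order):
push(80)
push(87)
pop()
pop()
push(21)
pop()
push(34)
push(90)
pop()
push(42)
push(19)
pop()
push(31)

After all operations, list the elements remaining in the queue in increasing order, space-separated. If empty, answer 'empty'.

push(80): heap contents = [80]
push(87): heap contents = [80, 87]
pop() → 80: heap contents = [87]
pop() → 87: heap contents = []
push(21): heap contents = [21]
pop() → 21: heap contents = []
push(34): heap contents = [34]
push(90): heap contents = [34, 90]
pop() → 34: heap contents = [90]
push(42): heap contents = [42, 90]
push(19): heap contents = [19, 42, 90]
pop() → 19: heap contents = [42, 90]
push(31): heap contents = [31, 42, 90]

Answer: 31 42 90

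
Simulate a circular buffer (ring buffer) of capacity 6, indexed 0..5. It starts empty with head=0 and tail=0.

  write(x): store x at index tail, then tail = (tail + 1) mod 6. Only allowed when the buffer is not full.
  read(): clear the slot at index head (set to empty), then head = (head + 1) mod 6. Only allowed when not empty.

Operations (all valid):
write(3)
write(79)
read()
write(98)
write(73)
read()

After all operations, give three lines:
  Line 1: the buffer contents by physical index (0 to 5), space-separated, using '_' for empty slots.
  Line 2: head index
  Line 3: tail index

Answer: _ _ 98 73 _ _
2
4

Derivation:
write(3): buf=[3 _ _ _ _ _], head=0, tail=1, size=1
write(79): buf=[3 79 _ _ _ _], head=0, tail=2, size=2
read(): buf=[_ 79 _ _ _ _], head=1, tail=2, size=1
write(98): buf=[_ 79 98 _ _ _], head=1, tail=3, size=2
write(73): buf=[_ 79 98 73 _ _], head=1, tail=4, size=3
read(): buf=[_ _ 98 73 _ _], head=2, tail=4, size=2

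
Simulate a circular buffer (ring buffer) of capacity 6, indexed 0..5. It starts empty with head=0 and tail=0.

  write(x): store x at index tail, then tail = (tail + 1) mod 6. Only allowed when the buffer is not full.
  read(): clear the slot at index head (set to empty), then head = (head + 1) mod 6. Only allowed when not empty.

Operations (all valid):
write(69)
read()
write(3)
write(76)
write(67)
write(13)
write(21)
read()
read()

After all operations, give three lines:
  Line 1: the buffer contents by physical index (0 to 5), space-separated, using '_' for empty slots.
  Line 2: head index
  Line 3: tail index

Answer: _ _ _ 67 13 21
3
0

Derivation:
write(69): buf=[69 _ _ _ _ _], head=0, tail=1, size=1
read(): buf=[_ _ _ _ _ _], head=1, tail=1, size=0
write(3): buf=[_ 3 _ _ _ _], head=1, tail=2, size=1
write(76): buf=[_ 3 76 _ _ _], head=1, tail=3, size=2
write(67): buf=[_ 3 76 67 _ _], head=1, tail=4, size=3
write(13): buf=[_ 3 76 67 13 _], head=1, tail=5, size=4
write(21): buf=[_ 3 76 67 13 21], head=1, tail=0, size=5
read(): buf=[_ _ 76 67 13 21], head=2, tail=0, size=4
read(): buf=[_ _ _ 67 13 21], head=3, tail=0, size=3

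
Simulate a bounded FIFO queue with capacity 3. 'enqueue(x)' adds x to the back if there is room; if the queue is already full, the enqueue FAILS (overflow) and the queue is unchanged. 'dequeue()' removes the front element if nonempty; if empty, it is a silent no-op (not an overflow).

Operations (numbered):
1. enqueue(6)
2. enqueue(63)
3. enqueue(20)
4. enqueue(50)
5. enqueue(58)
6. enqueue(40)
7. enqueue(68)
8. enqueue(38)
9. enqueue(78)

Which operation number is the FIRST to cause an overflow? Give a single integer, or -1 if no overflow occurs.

Answer: 4

Derivation:
1. enqueue(6): size=1
2. enqueue(63): size=2
3. enqueue(20): size=3
4. enqueue(50): size=3=cap → OVERFLOW (fail)
5. enqueue(58): size=3=cap → OVERFLOW (fail)
6. enqueue(40): size=3=cap → OVERFLOW (fail)
7. enqueue(68): size=3=cap → OVERFLOW (fail)
8. enqueue(38): size=3=cap → OVERFLOW (fail)
9. enqueue(78): size=3=cap → OVERFLOW (fail)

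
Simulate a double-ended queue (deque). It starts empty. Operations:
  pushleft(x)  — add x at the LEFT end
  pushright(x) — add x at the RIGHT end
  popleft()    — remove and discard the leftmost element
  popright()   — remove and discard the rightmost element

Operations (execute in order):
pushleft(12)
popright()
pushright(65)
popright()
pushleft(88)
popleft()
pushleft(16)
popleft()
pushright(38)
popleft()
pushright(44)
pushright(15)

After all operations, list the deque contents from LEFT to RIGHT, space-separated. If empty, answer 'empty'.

pushleft(12): [12]
popright(): []
pushright(65): [65]
popright(): []
pushleft(88): [88]
popleft(): []
pushleft(16): [16]
popleft(): []
pushright(38): [38]
popleft(): []
pushright(44): [44]
pushright(15): [44, 15]

Answer: 44 15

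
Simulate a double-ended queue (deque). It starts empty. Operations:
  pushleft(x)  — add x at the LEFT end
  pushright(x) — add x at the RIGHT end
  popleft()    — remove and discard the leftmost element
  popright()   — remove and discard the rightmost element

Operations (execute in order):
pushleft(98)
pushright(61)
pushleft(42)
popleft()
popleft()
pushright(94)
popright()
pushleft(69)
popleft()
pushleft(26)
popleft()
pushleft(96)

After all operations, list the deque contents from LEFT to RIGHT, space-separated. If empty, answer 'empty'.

pushleft(98): [98]
pushright(61): [98, 61]
pushleft(42): [42, 98, 61]
popleft(): [98, 61]
popleft(): [61]
pushright(94): [61, 94]
popright(): [61]
pushleft(69): [69, 61]
popleft(): [61]
pushleft(26): [26, 61]
popleft(): [61]
pushleft(96): [96, 61]

Answer: 96 61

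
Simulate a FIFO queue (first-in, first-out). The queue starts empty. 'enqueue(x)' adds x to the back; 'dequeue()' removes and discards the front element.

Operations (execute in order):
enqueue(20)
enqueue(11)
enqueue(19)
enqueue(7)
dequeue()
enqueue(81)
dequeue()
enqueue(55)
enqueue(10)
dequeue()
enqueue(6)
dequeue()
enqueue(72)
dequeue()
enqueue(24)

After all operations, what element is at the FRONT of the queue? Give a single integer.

Answer: 55

Derivation:
enqueue(20): queue = [20]
enqueue(11): queue = [20, 11]
enqueue(19): queue = [20, 11, 19]
enqueue(7): queue = [20, 11, 19, 7]
dequeue(): queue = [11, 19, 7]
enqueue(81): queue = [11, 19, 7, 81]
dequeue(): queue = [19, 7, 81]
enqueue(55): queue = [19, 7, 81, 55]
enqueue(10): queue = [19, 7, 81, 55, 10]
dequeue(): queue = [7, 81, 55, 10]
enqueue(6): queue = [7, 81, 55, 10, 6]
dequeue(): queue = [81, 55, 10, 6]
enqueue(72): queue = [81, 55, 10, 6, 72]
dequeue(): queue = [55, 10, 6, 72]
enqueue(24): queue = [55, 10, 6, 72, 24]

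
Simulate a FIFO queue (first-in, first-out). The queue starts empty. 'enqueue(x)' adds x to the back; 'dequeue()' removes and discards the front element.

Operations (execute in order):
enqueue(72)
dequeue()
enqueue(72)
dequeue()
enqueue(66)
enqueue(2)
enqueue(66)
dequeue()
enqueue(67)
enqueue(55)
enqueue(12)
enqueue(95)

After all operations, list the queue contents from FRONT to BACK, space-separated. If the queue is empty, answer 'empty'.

enqueue(72): [72]
dequeue(): []
enqueue(72): [72]
dequeue(): []
enqueue(66): [66]
enqueue(2): [66, 2]
enqueue(66): [66, 2, 66]
dequeue(): [2, 66]
enqueue(67): [2, 66, 67]
enqueue(55): [2, 66, 67, 55]
enqueue(12): [2, 66, 67, 55, 12]
enqueue(95): [2, 66, 67, 55, 12, 95]

Answer: 2 66 67 55 12 95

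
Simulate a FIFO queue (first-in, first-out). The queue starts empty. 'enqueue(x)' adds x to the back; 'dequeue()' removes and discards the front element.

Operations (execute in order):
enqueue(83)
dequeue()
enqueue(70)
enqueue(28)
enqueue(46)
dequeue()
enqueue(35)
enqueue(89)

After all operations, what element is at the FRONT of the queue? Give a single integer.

enqueue(83): queue = [83]
dequeue(): queue = []
enqueue(70): queue = [70]
enqueue(28): queue = [70, 28]
enqueue(46): queue = [70, 28, 46]
dequeue(): queue = [28, 46]
enqueue(35): queue = [28, 46, 35]
enqueue(89): queue = [28, 46, 35, 89]

Answer: 28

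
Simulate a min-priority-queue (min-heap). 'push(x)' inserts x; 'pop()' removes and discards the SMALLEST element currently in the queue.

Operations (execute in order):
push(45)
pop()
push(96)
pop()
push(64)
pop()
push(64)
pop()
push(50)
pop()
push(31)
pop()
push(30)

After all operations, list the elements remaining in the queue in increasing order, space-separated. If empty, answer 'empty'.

push(45): heap contents = [45]
pop() → 45: heap contents = []
push(96): heap contents = [96]
pop() → 96: heap contents = []
push(64): heap contents = [64]
pop() → 64: heap contents = []
push(64): heap contents = [64]
pop() → 64: heap contents = []
push(50): heap contents = [50]
pop() → 50: heap contents = []
push(31): heap contents = [31]
pop() → 31: heap contents = []
push(30): heap contents = [30]

Answer: 30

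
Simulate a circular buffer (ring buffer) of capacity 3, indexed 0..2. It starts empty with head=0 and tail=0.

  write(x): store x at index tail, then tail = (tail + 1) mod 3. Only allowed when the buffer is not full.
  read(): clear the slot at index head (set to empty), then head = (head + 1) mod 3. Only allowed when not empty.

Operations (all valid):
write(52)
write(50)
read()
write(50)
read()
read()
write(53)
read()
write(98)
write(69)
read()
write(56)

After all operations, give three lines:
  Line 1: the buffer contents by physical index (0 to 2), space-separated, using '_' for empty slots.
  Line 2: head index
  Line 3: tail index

write(52): buf=[52 _ _], head=0, tail=1, size=1
write(50): buf=[52 50 _], head=0, tail=2, size=2
read(): buf=[_ 50 _], head=1, tail=2, size=1
write(50): buf=[_ 50 50], head=1, tail=0, size=2
read(): buf=[_ _ 50], head=2, tail=0, size=1
read(): buf=[_ _ _], head=0, tail=0, size=0
write(53): buf=[53 _ _], head=0, tail=1, size=1
read(): buf=[_ _ _], head=1, tail=1, size=0
write(98): buf=[_ 98 _], head=1, tail=2, size=1
write(69): buf=[_ 98 69], head=1, tail=0, size=2
read(): buf=[_ _ 69], head=2, tail=0, size=1
write(56): buf=[56 _ 69], head=2, tail=1, size=2

Answer: 56 _ 69
2
1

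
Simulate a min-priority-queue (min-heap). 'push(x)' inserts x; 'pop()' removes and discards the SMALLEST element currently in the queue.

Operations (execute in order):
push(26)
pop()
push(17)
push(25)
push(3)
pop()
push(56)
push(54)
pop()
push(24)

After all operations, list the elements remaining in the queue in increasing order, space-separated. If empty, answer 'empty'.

push(26): heap contents = [26]
pop() → 26: heap contents = []
push(17): heap contents = [17]
push(25): heap contents = [17, 25]
push(3): heap contents = [3, 17, 25]
pop() → 3: heap contents = [17, 25]
push(56): heap contents = [17, 25, 56]
push(54): heap contents = [17, 25, 54, 56]
pop() → 17: heap contents = [25, 54, 56]
push(24): heap contents = [24, 25, 54, 56]

Answer: 24 25 54 56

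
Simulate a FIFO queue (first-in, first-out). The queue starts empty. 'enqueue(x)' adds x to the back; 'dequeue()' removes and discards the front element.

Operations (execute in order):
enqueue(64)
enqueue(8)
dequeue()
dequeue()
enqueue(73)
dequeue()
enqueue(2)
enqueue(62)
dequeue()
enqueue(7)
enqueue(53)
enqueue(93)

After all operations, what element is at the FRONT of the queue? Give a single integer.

enqueue(64): queue = [64]
enqueue(8): queue = [64, 8]
dequeue(): queue = [8]
dequeue(): queue = []
enqueue(73): queue = [73]
dequeue(): queue = []
enqueue(2): queue = [2]
enqueue(62): queue = [2, 62]
dequeue(): queue = [62]
enqueue(7): queue = [62, 7]
enqueue(53): queue = [62, 7, 53]
enqueue(93): queue = [62, 7, 53, 93]

Answer: 62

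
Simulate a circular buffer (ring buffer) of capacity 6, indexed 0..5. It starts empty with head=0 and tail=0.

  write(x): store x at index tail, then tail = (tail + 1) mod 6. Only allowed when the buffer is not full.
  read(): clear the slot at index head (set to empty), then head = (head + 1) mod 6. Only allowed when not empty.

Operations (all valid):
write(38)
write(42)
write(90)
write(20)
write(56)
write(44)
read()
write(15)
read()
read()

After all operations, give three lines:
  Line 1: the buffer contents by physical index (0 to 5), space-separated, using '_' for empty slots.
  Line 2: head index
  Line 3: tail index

Answer: 15 _ _ 20 56 44
3
1

Derivation:
write(38): buf=[38 _ _ _ _ _], head=0, tail=1, size=1
write(42): buf=[38 42 _ _ _ _], head=0, tail=2, size=2
write(90): buf=[38 42 90 _ _ _], head=0, tail=3, size=3
write(20): buf=[38 42 90 20 _ _], head=0, tail=4, size=4
write(56): buf=[38 42 90 20 56 _], head=0, tail=5, size=5
write(44): buf=[38 42 90 20 56 44], head=0, tail=0, size=6
read(): buf=[_ 42 90 20 56 44], head=1, tail=0, size=5
write(15): buf=[15 42 90 20 56 44], head=1, tail=1, size=6
read(): buf=[15 _ 90 20 56 44], head=2, tail=1, size=5
read(): buf=[15 _ _ 20 56 44], head=3, tail=1, size=4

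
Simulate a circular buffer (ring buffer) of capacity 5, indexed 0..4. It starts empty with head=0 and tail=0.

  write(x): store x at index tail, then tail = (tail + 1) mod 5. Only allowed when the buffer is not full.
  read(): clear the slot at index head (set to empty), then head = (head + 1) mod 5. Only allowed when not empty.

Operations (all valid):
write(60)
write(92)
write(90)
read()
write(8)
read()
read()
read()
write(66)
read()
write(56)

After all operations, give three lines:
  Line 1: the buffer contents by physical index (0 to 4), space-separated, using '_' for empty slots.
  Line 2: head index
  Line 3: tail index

Answer: 56 _ _ _ _
0
1

Derivation:
write(60): buf=[60 _ _ _ _], head=0, tail=1, size=1
write(92): buf=[60 92 _ _ _], head=0, tail=2, size=2
write(90): buf=[60 92 90 _ _], head=0, tail=3, size=3
read(): buf=[_ 92 90 _ _], head=1, tail=3, size=2
write(8): buf=[_ 92 90 8 _], head=1, tail=4, size=3
read(): buf=[_ _ 90 8 _], head=2, tail=4, size=2
read(): buf=[_ _ _ 8 _], head=3, tail=4, size=1
read(): buf=[_ _ _ _ _], head=4, tail=4, size=0
write(66): buf=[_ _ _ _ 66], head=4, tail=0, size=1
read(): buf=[_ _ _ _ _], head=0, tail=0, size=0
write(56): buf=[56 _ _ _ _], head=0, tail=1, size=1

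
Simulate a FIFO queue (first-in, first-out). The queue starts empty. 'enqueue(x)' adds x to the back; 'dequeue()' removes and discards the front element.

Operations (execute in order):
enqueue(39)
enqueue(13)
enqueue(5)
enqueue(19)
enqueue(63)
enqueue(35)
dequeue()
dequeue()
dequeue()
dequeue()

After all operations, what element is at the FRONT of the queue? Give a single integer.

enqueue(39): queue = [39]
enqueue(13): queue = [39, 13]
enqueue(5): queue = [39, 13, 5]
enqueue(19): queue = [39, 13, 5, 19]
enqueue(63): queue = [39, 13, 5, 19, 63]
enqueue(35): queue = [39, 13, 5, 19, 63, 35]
dequeue(): queue = [13, 5, 19, 63, 35]
dequeue(): queue = [5, 19, 63, 35]
dequeue(): queue = [19, 63, 35]
dequeue(): queue = [63, 35]

Answer: 63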